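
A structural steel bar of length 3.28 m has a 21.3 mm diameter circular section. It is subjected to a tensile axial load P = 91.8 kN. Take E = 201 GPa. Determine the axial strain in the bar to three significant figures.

A = 356.3 mm².
σ = N/A = 257.6 MPa; ε = σ/E = 257.6/201000 = 1.282e-03.

0.00128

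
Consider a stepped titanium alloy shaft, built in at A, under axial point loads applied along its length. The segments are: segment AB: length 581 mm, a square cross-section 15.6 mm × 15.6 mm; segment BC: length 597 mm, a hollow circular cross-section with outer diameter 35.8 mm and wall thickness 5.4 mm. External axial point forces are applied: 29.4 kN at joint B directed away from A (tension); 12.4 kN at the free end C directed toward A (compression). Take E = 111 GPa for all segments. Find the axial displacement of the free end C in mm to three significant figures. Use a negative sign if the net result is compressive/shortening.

0.236 mm

Internal axial forces (sectioning from the free end, tension +): N_BC = -12.4 kN, N_AB = 17 kN.
A_AB = 243.4 mm².
A_BC = 515.7 mm².
δ_AB = 17000·581/(243.4·111000) = 0.3656 mm
δ_BC = -12400·597/(515.7·111000) = -0.1293 mm
δ = Σδ_i = 0.2363 mm.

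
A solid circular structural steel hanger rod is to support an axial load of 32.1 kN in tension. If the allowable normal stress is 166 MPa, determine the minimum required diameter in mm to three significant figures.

15.7 mm

Required area A ≥ P/σ_allow = 32100/166 = 193.4 mm².
For a solid circular section, d ≥ √(4A/π) = 15.69 mm.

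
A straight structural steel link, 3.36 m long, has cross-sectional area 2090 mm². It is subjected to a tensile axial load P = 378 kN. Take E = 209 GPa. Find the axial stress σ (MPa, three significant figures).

181 MPa

σ = N/A = 378000/2090 = 180.9 MPa.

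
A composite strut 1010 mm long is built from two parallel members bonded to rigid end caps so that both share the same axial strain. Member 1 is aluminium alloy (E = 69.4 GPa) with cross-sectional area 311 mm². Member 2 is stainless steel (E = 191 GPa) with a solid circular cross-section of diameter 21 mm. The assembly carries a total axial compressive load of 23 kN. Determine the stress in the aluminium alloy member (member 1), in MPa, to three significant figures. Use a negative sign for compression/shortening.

A_2 = 346.4 mm².
Equal strain + equilibrium ⇒ each member carries load in proportion to AE: A₁E₁ = 21580000 N, A₂E₂ = 66150000 N, ΣAE = 87740000 N.
σ₁ = P·E₁/ΣAE = -23000·69400/87740000 = -18.19 MPa.

-18.2 MPa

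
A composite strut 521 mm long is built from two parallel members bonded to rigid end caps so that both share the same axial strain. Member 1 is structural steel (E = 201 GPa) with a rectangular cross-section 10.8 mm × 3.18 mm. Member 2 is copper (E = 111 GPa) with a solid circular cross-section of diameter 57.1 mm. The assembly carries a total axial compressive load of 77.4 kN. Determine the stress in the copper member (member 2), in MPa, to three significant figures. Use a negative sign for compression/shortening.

A_1 = 34.34 mm².
A_2 = 2561 mm².
Equal strain + equilibrium ⇒ each member carries load in proportion to AE: A₁E₁ = 6903000 N, A₂E₂ = 284200000 N, ΣAE = 291100000 N.
σ₂ = P·E₂/ΣAE = -77400·111000/291100000 = -29.51 MPa.

-29.5 MPa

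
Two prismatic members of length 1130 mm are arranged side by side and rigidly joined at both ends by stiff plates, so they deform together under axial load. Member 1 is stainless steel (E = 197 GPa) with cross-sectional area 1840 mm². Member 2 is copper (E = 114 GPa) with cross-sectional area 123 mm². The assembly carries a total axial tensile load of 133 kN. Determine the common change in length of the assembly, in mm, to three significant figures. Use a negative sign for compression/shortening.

Equal strain + equilibrium ⇒ each member carries load in proportion to AE: A₁E₁ = 362500000 N, A₂E₂ = 14020000 N, ΣAE = 376500000 N.
δ = PL/ΣAE = 133000·1130/376500000 = 0.3992 mm.

0.399 mm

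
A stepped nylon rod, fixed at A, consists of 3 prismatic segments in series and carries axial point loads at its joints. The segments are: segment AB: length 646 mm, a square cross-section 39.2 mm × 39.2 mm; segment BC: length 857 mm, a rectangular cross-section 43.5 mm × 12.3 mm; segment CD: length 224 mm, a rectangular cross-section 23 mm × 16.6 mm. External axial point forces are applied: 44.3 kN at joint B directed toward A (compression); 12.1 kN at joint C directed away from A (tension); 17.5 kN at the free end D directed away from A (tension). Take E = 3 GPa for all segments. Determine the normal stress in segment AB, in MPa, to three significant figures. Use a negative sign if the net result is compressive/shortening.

Internal axial forces (sectioning from the free end, tension +): N_CD = 17.5 kN, N_BC = 29.6 kN, N_AB = -14.7 kN.
A_AB = 1537 mm².
σ_AB = N_AB/A_AB = -14700/1537 = -9.566 MPa.

-9.57 MPa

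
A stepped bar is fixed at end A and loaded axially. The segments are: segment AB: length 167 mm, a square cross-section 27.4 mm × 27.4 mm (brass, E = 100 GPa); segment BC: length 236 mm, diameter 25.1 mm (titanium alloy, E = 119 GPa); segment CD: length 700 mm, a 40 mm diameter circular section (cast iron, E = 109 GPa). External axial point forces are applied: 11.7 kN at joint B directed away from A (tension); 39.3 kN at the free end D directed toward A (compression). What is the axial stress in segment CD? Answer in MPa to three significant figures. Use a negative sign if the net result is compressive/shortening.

-31.3 MPa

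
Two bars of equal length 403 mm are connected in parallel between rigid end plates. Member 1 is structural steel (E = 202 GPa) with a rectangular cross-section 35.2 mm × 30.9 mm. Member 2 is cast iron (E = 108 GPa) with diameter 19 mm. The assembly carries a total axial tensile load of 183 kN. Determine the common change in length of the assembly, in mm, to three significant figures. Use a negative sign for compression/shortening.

A_1 = 1088 mm².
A_2 = 283.5 mm².
Equal strain + equilibrium ⇒ each member carries load in proportion to AE: A₁E₁ = 219700000 N, A₂E₂ = 30620000 N, ΣAE = 250300000 N.
δ = PL/ΣAE = 183000·403/250300000 = 0.2946 mm.

0.295 mm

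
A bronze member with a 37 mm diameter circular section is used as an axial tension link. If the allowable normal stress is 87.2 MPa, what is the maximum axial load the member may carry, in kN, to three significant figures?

93.8 kN

A = 1075 mm².
P_max = σ_allow · A = 87.2 · 1075 = 93760 N = 93.76 kN.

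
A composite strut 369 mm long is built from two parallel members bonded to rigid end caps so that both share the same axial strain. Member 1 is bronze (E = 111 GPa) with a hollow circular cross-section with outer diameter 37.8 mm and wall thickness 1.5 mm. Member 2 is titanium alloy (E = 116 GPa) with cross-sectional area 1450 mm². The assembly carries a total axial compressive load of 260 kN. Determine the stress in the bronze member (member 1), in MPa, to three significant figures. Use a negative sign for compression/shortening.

-154 MPa

A_1 = 171.1 mm².
Equal strain + equilibrium ⇒ each member carries load in proportion to AE: A₁E₁ = 18990000 N, A₂E₂ = 168200000 N, ΣAE = 187200000 N.
σ₁ = P·E₁/ΣAE = -260000·111000/187200000 = -154.2 MPa.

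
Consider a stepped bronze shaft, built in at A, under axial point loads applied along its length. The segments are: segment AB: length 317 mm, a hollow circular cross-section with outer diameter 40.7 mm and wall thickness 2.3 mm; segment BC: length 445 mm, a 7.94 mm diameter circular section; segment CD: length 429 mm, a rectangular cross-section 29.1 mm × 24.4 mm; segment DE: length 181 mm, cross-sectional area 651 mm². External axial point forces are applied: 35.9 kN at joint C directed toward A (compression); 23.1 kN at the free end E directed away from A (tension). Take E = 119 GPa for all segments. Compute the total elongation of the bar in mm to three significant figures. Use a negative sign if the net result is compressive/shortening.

-0.918 mm

Internal axial forces (sectioning from the free end, tension +): N_DE = 23.1 kN, N_CD = 23.1 kN, N_BC = -12.8 kN, N_AB = -12.8 kN.
A_AB = 277.5 mm².
A_BC = 49.51 mm².
A_CD = 710 mm².
δ_AB = -12800·317/(277.5·119000) = -0.1229 mm
δ_BC = -12800·445/(49.51·119000) = -0.9667 mm
δ_CD = 23100·429/(710·119000) = 0.1173 mm
δ_DE = 23100·181/(651·119000) = 0.05397 mm
δ = Σδ_i = -0.9183 mm.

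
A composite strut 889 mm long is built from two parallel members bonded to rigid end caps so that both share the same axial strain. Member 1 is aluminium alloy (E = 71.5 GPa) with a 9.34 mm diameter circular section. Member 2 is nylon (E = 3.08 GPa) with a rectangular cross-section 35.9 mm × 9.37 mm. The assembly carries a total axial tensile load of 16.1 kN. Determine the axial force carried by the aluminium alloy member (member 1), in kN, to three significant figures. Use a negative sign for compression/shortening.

A_1 = 68.51 mm².
A_2 = 336.4 mm².
Equal strain + equilibrium ⇒ each member carries load in proportion to AE: A₁E₁ = 4899000 N, A₂E₂ = 1036000 N, ΣAE = 5935000 N.
F₁ = P·A₁E₁/ΣAE = 16100·4899000/5935000 = 13290 N.

13.3 kN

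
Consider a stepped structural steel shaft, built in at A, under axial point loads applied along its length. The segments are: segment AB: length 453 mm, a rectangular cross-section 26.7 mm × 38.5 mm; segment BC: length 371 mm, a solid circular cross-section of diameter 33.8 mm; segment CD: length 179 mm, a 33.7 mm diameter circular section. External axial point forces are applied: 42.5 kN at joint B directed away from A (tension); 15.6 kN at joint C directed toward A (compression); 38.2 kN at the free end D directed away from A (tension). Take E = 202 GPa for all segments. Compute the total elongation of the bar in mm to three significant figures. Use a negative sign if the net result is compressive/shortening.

0.226 mm

Internal axial forces (sectioning from the free end, tension +): N_CD = 38.2 kN, N_BC = 22.6 kN, N_AB = 65.1 kN.
A_AB = 1028 mm².
A_BC = 897.3 mm².
A_CD = 892 mm².
δ_AB = 65100·453/(1028·202000) = 0.142 mm
δ_BC = 22600·371/(897.3·202000) = 0.04626 mm
δ_CD = 38200·179/(892·202000) = 0.03795 mm
δ = Σδ_i = 0.2262 mm.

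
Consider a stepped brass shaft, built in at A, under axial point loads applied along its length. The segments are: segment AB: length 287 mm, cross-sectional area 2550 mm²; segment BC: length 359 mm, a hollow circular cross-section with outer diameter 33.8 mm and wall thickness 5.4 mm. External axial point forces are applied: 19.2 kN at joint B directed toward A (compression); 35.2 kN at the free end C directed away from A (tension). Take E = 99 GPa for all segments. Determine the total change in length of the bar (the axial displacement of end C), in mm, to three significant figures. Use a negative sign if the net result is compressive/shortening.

0.283 mm

Internal axial forces (sectioning from the free end, tension +): N_BC = 35.2 kN, N_AB = 16 kN.
A_BC = 481.8 mm².
δ_AB = 16000·287/(2550·99000) = 0.01819 mm
δ_BC = 35200·359/(481.8·99000) = 0.2649 mm
δ = Σδ_i = 0.2831 mm.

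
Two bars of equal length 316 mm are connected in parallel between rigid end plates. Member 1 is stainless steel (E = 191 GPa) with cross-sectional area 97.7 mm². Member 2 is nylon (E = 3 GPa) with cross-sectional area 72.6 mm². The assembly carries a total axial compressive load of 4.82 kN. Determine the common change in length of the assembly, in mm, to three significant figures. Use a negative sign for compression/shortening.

Equal strain + equilibrium ⇒ each member carries load in proportion to AE: A₁E₁ = 18660000 N, A₂E₂ = 217800 N, ΣAE = 18880000 N.
δ = PL/ΣAE = -4820·316/18880000 = -0.08068 mm.

-0.0807 mm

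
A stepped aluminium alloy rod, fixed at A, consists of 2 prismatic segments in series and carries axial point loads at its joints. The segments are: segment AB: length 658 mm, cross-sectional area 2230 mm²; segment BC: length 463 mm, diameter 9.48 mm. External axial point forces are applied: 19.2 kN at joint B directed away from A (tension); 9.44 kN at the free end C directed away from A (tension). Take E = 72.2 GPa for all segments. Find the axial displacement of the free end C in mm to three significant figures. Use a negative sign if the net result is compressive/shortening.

Internal axial forces (sectioning from the free end, tension +): N_BC = 9.44 kN, N_AB = 28.64 kN.
A_BC = 70.58 mm².
δ_AB = 28640·658/(2230·72200) = 0.117 mm
δ_BC = 9440·463/(70.58·72200) = 0.8576 mm
δ = Σδ_i = 0.9747 mm.

0.975 mm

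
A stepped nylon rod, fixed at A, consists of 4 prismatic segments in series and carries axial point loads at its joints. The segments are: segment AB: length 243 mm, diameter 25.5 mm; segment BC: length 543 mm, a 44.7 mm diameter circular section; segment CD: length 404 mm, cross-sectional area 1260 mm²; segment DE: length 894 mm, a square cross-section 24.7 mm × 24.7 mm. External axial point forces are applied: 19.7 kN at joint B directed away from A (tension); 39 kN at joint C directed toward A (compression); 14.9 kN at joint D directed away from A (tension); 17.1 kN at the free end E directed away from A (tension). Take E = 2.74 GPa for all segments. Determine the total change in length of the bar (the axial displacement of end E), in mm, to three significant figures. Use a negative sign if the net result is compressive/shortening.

Internal axial forces (sectioning from the free end, tension +): N_DE = 17.1 kN, N_CD = 32 kN, N_BC = -7 kN, N_AB = 12.7 kN.
A_AB = 510.7 mm².
A_BC = 1569 mm².
A_DE = 610.1 mm².
δ_AB = 12700·243/(510.7·2740) = 2.205 mm
δ_BC = -7000·543/(1569·2740) = -0.884 mm
δ_CD = 32000·404/(1260·2740) = 3.745 mm
δ_DE = 17100·894/(610.1·2740) = 9.145 mm
δ = Σδ_i = 14.21 mm.

14.2 mm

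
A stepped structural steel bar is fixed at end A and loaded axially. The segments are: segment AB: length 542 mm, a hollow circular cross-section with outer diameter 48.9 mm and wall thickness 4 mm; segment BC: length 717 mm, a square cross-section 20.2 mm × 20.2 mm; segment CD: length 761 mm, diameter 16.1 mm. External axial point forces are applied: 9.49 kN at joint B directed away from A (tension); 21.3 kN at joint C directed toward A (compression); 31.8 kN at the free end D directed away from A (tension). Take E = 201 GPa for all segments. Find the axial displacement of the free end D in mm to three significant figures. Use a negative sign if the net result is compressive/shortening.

0.779 mm

Internal axial forces (sectioning from the free end, tension +): N_CD = 31.8 kN, N_BC = 10.5 kN, N_AB = 19.99 kN.
A_AB = 564.2 mm².
A_BC = 408 mm².
A_CD = 203.6 mm².
δ_AB = 19990·542/(564.2·201000) = 0.09553 mm
δ_BC = 10500·717/(408·201000) = 0.09179 mm
δ_CD = 31800·761/(203.6·201000) = 0.5914 mm
δ = Σδ_i = 0.7787 mm.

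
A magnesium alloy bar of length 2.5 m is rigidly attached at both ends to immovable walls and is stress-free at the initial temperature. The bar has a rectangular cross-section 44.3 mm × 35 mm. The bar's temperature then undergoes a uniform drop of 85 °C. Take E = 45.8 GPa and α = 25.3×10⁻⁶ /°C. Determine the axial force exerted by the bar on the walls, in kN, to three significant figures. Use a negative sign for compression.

153 kN

Free thermal expansion αLΔT = 25.3e-6 · 2500 · -85 = -5.376 mm.
The walls impose strain ε = −(-5.376)/2500 = 2.1505e-03; σ = Eε = 45800 · 2.1505e-03 = 98.49 MPa.
Wall reaction R = σ·A = 98.49·1550 = 152700 N = 152.7 kN.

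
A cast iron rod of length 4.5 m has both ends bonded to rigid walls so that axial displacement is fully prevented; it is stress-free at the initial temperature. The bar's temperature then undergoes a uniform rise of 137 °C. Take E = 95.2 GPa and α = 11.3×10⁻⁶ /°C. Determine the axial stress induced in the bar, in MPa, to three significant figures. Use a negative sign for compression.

Free thermal expansion αLΔT = 11.3e-6 · 4500 · 137 = 6.966 mm.
The walls impose strain ε = −(6.966)/4500 = -1.5481e-03; σ = Eε = 95200 · -1.5481e-03 = -147.4 MPa.

-147 MPa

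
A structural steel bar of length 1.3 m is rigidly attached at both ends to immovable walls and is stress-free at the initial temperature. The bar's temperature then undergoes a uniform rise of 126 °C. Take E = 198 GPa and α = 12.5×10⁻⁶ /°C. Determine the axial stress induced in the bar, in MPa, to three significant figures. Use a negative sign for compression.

Free thermal expansion αLΔT = 12.5e-6 · 1300 · 126 = 2.047 mm.
The walls impose strain ε = −(2.047)/1300 = -1.5750e-03; σ = Eε = 198000 · -1.5750e-03 = -311.9 MPa.

-312 MPa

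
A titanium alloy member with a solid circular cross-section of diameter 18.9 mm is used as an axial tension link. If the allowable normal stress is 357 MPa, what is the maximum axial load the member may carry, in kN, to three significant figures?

100 kN

A = 280.6 mm².
P_max = σ_allow · A = 357 · 280.6 = 100200 N = 100.2 kN.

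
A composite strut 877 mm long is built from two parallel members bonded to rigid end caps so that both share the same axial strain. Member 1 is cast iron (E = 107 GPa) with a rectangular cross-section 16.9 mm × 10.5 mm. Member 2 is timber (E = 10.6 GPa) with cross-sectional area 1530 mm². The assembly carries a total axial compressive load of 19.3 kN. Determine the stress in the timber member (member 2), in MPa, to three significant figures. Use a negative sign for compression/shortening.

-5.81 MPa

A_1 = 177.4 mm².
Equal strain + equilibrium ⇒ each member carries load in proportion to AE: A₁E₁ = 18990000 N, A₂E₂ = 16220000 N, ΣAE = 35210000 N.
σ₂ = P·E₂/ΣAE = -19300·10600/35210000 = -5.811 MPa.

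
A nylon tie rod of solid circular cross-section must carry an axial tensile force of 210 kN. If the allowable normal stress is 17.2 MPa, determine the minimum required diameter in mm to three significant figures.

125 mm

Required area A ≥ P/σ_allow = 210000/17.2 = 12210 mm².
For a solid circular section, d ≥ √(4A/π) = 124.7 mm.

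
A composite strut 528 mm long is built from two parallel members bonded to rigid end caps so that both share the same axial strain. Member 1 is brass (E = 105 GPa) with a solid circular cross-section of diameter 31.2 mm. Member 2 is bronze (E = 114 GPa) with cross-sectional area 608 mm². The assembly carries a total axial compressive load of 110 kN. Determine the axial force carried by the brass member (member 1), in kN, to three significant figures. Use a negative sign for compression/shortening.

-59.0 kN

A_1 = 764.5 mm².
Equal strain + equilibrium ⇒ each member carries load in proportion to AE: A₁E₁ = 80280000 N, A₂E₂ = 69310000 N, ΣAE = 149600000 N.
F₁ = P·A₁E₁/ΣAE = -110000·80280000/149600000 = -59030 N.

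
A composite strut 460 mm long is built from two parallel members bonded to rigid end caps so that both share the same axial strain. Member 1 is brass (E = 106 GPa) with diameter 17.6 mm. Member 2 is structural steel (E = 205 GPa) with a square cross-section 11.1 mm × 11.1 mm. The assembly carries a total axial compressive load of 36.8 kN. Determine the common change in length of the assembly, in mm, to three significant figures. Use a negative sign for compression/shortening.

A_1 = 243.3 mm².
A_2 = 123.2 mm².
Equal strain + equilibrium ⇒ each member carries load in proportion to AE: A₁E₁ = 25790000 N, A₂E₂ = 25260000 N, ΣAE = 51050000 N.
δ = PL/ΣAE = -36800·460/51050000 = -0.3316 mm.

-0.332 mm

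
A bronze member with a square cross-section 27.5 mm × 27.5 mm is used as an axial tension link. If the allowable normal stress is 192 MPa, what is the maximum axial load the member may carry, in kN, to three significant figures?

A = 756.2 mm².
P_max = σ_allow · A = 192 · 756.2 = 145200 N = 145.2 kN.

145 kN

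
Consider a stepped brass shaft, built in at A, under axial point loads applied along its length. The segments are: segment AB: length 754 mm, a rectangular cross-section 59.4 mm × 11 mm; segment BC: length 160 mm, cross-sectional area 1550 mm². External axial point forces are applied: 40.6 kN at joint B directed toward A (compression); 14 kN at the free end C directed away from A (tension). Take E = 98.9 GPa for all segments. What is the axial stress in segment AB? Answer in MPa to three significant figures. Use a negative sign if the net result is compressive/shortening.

Internal axial forces (sectioning from the free end, tension +): N_BC = 14 kN, N_AB = -26.6 kN.
A_AB = 653.4 mm².
σ_AB = N_AB/A_AB = -26600/653.4 = -40.71 MPa.

-40.7 MPa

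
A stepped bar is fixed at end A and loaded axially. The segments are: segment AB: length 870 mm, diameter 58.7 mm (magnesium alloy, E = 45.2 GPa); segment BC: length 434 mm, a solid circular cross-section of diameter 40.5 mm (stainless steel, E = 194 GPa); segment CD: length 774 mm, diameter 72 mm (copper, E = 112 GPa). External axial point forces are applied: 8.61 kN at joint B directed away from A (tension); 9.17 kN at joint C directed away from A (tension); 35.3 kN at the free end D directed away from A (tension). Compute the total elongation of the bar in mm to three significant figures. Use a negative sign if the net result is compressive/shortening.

0.515 mm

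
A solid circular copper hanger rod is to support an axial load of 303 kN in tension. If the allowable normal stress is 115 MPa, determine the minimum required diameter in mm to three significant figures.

57.9 mm

Required area A ≥ P/σ_allow = 303000/115 = 2635 mm².
For a solid circular section, d ≥ √(4A/π) = 57.92 mm.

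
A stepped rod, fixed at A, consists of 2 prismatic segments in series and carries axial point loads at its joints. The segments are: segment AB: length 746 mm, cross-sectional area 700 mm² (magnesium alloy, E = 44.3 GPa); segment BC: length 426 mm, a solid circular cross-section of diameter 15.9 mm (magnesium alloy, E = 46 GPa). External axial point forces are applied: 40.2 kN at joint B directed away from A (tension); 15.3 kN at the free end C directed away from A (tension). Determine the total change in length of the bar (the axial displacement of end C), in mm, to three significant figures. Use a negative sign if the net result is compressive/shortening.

2.05 mm

Internal axial forces (sectioning from the free end, tension +): N_BC = 15.3 kN, N_AB = 55.5 kN.
A_BC = 198.6 mm².
δ_AB = 55500·746/(700·44300) = 1.335 mm
δ_BC = 15300·426/(198.6·46000) = 0.7136 mm
δ = Σδ_i = 2.049 mm.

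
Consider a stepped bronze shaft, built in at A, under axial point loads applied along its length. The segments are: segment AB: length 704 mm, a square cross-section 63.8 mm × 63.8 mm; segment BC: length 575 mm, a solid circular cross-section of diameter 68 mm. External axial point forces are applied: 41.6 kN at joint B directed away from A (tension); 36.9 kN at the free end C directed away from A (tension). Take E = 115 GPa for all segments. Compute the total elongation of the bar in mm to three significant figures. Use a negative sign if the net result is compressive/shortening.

Internal axial forces (sectioning from the free end, tension +): N_BC = 36.9 kN, N_AB = 78.5 kN.
A_AB = 4070 mm².
A_BC = 3632 mm².
δ_AB = 78500·704/(4070·115000) = 0.1181 mm
δ_BC = 36900·575/(3632·115000) = 0.0508 mm
δ = Σδ_i = 0.1689 mm.

0.169 mm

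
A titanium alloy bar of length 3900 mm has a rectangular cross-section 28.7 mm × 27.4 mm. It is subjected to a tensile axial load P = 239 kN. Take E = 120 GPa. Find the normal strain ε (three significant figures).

A = 786.4 mm².
σ = N/A = 303.9 MPa; ε = σ/E = 303.9/120000 = 2.533e-03.

0.00253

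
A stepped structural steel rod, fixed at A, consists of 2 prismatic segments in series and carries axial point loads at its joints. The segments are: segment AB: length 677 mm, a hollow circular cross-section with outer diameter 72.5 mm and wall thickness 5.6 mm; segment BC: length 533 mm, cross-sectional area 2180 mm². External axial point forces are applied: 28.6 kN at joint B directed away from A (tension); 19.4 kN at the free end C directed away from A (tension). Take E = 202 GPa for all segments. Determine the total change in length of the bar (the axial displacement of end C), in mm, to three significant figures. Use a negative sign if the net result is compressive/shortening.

Internal axial forces (sectioning from the free end, tension +): N_BC = 19.4 kN, N_AB = 48 kN.
A_AB = 1177 mm².
δ_AB = 48000·677/(1177·202000) = 0.1367 mm
δ_BC = 19400·533/(2180·202000) = 0.02348 mm
δ = Σδ_i = 0.1602 mm.

0.160 mm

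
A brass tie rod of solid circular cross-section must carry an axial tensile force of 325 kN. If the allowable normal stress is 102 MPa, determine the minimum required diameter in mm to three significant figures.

Required area A ≥ P/σ_allow = 325000/102 = 3186 mm².
For a solid circular section, d ≥ √(4A/π) = 63.69 mm.

63.7 mm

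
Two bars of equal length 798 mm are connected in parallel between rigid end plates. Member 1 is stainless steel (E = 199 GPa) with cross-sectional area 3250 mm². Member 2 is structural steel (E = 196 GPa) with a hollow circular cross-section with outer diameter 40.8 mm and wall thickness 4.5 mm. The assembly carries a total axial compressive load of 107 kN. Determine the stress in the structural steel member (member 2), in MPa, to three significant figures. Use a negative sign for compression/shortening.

A_2 = 513.2 mm².
Equal strain + equilibrium ⇒ each member carries load in proportion to AE: A₁E₁ = 646800000 N, A₂E₂ = 100600000 N, ΣAE = 747300000 N.
σ₂ = P·E₂/ΣAE = -107000·196000/747300000 = -28.06 MPa.

-28.1 MPa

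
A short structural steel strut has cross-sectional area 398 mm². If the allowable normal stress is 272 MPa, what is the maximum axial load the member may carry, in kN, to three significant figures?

108 kN

P_max = σ_allow · A = 272 · 398 = 108300 N = 108.3 kN.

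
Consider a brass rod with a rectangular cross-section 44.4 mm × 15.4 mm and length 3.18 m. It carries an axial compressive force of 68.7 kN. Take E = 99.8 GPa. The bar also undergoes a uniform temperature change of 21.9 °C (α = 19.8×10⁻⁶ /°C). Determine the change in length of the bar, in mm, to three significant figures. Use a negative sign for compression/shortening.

-1.82 mm

A = 683.8 mm².
δ_mech = NL/(AE) = -68700·3180/(683.8·99800) = -3.201 mm.
δ_thermal = αLΔT = 19.8e-6·3180·21.9 = 1.379 mm.
δ = δ_mech + δ_thermal = -1.823 mm.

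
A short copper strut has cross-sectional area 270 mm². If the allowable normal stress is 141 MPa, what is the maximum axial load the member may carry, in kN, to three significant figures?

38.1 kN

P_max = σ_allow · A = 141 · 270 = 38070 N = 38.07 kN.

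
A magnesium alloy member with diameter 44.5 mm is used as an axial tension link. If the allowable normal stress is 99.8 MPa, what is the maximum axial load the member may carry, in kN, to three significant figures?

155 kN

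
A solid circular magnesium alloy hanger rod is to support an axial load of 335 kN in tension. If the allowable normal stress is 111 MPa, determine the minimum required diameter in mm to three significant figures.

62.0 mm

Required area A ≥ P/σ_allow = 335000/111 = 3018 mm².
For a solid circular section, d ≥ √(4A/π) = 61.99 mm.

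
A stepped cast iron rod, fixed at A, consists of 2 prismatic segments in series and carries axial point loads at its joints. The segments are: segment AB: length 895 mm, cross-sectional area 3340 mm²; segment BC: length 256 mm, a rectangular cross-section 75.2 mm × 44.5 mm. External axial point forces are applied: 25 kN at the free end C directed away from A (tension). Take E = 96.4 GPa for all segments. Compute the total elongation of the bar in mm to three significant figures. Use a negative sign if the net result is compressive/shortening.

0.0893 mm

Internal axial forces (sectioning from the free end, tension +): N_BC = 25 kN, N_AB = 25 kN.
A_BC = 3346 mm².
δ_AB = 25000·895/(3340·96400) = 0.06949 mm
δ_BC = 25000·256/(3346·96400) = 0.01984 mm
δ = Σδ_i = 0.08933 mm.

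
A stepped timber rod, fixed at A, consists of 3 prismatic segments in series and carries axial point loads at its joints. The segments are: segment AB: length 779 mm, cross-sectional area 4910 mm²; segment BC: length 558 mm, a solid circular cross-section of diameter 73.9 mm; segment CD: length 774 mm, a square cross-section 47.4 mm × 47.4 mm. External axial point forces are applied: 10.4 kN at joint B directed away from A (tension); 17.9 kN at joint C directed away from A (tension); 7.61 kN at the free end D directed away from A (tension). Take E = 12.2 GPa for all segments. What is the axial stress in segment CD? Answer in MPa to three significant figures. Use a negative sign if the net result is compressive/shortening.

3.39 MPa

Internal axial forces (sectioning from the free end, tension +): N_CD = 7.61 kN, N_BC = 25.51 kN, N_AB = 35.91 kN.
A_CD = 2247 mm².
σ_CD = N_CD/A_CD = 7610/2247 = 3.387 MPa.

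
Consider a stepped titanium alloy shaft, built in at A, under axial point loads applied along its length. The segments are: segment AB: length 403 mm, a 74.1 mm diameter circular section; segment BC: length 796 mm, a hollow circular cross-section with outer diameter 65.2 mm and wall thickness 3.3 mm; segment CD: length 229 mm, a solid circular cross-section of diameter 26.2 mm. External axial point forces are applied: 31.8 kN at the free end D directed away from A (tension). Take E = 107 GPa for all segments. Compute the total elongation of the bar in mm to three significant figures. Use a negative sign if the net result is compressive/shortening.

Internal axial forces (sectioning from the free end, tension +): N_CD = 31.8 kN, N_BC = 31.8 kN, N_AB = 31.8 kN.
A_AB = 4312 mm².
A_BC = 641.7 mm².
A_CD = 539.1 mm².
δ_AB = 31800·403/(4312·107000) = 0.02777 mm
δ_BC = 31800·796/(641.7·107000) = 0.3686 mm
δ_CD = 31800·229/(539.1·107000) = 0.1262 mm
δ = Σδ_i = 0.5226 mm.

0.523 mm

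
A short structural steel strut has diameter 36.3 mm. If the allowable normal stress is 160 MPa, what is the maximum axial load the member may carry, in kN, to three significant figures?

166 kN

A = 1035 mm².
P_max = σ_allow · A = 160 · 1035 = 165600 N = 165.6 kN.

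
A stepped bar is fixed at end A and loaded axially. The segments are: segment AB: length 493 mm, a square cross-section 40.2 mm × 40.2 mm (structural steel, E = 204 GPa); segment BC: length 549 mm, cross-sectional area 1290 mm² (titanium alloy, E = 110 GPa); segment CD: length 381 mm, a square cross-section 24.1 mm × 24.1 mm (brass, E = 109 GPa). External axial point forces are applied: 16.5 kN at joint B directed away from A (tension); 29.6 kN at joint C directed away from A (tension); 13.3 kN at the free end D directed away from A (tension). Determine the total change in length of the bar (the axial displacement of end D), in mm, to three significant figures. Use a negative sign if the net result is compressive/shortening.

Internal axial forces (sectioning from the free end, tension +): N_CD = 13.3 kN, N_BC = 42.9 kN, N_AB = 59.4 kN.
A_AB = 1616 mm².
A_CD = 580.8 mm².
δ_AB = 59400·493/(1616·204000) = 0.08883 mm
δ_BC = 42900·549/(1290·110000) = 0.166 mm
δ_CD = 13300·381/(580.8·109000) = 0.08004 mm
δ = Σδ_i = 0.3348 mm.

0.335 mm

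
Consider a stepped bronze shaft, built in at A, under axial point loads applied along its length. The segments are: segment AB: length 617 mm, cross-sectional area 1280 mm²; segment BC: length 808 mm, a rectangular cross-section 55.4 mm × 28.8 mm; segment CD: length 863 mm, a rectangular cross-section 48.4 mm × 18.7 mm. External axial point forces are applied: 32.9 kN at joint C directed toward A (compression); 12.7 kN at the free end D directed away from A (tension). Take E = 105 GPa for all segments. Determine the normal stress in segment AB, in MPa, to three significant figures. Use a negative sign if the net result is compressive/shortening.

Internal axial forces (sectioning from the free end, tension +): N_CD = 12.7 kN, N_BC = -20.2 kN, N_AB = -20.2 kN.
σ_AB = N_AB/A_AB = -20200/1280 = -15.78 MPa.

-15.8 MPa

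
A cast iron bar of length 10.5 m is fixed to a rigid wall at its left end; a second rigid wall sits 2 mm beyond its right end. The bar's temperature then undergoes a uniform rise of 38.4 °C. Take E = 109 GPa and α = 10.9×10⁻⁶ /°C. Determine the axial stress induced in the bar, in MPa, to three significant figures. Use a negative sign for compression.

-24.9 MPa

Free thermal expansion αLΔT = 10.9e-6 · 10500 · 38.4 = 4.395 mm.
The walls engage after the gap closes; constrained expansion = 4.395 − 2 = 2.395 mm.
The walls impose strain ε = −(2.395)/10500 = -2.2808e-04; σ = Eε = 109000 · -2.2808e-04 = -24.86 MPa.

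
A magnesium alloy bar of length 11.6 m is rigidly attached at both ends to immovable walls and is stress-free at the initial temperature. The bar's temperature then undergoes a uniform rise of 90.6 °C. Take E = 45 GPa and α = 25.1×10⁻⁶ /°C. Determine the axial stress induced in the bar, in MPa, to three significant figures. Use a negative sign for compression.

Free thermal expansion αLΔT = 25.1e-6 · 11600 · 90.6 = 26.38 mm.
The walls impose strain ε = −(26.38)/11600 = -2.2741e-03; σ = Eε = 45000 · -2.2741e-03 = -102.3 MPa.

-102 MPa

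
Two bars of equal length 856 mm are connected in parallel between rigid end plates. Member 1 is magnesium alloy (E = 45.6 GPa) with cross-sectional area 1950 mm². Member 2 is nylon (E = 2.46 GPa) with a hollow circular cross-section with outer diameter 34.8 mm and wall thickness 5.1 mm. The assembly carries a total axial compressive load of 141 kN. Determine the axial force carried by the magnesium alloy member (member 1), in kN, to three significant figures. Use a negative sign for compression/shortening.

-139 kN

A_2 = 475.9 mm².
Equal strain + equilibrium ⇒ each member carries load in proportion to AE: A₁E₁ = 88920000 N, A₂E₂ = 1171000 N, ΣAE = 90090000 N.
F₁ = P·A₁E₁/ΣAE = -141000·88920000/90090000 = -139200 N.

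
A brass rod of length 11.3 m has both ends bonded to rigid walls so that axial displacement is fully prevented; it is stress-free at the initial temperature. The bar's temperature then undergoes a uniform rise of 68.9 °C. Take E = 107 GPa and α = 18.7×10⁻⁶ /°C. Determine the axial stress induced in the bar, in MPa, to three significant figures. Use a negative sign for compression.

Free thermal expansion αLΔT = 18.7e-6 · 11300 · 68.9 = 14.56 mm.
The walls impose strain ε = −(14.56)/11300 = -1.2884e-03; σ = Eε = 107000 · -1.2884e-03 = -137.9 MPa.

-138 MPa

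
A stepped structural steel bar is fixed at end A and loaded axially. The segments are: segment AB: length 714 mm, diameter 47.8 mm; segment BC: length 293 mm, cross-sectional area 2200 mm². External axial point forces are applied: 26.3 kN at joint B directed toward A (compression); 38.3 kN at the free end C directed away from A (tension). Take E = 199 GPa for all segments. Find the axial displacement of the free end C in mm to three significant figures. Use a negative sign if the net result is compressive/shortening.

Internal axial forces (sectioning from the free end, tension +): N_BC = 38.3 kN, N_AB = 12 kN.
A_AB = 1795 mm².
δ_AB = 12000·714/(1795·199000) = 0.02399 mm
δ_BC = 38300·293/(2200·199000) = 0.02563 mm
δ = Σδ_i = 0.04963 mm.

0.0496 mm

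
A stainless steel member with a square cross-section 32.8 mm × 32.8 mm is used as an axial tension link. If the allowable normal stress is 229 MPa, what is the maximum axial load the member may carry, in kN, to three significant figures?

246 kN

A = 1076 mm².
P_max = σ_allow · A = 229 · 1076 = 246400 N = 246.4 kN.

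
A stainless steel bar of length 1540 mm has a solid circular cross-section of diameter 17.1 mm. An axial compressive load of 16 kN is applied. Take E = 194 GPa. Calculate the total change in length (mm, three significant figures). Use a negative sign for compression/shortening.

A = 229.7 mm².
δ_mech = NL/(AE) = -16000·1540/(229.7·194000) = -0.553 mm.

-0.553 mm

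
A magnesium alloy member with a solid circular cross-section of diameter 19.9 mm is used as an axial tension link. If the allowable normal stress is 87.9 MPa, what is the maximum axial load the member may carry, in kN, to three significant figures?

27.3 kN

A = 311 mm².
P_max = σ_allow · A = 87.9 · 311 = 27340 N = 27.34 kN.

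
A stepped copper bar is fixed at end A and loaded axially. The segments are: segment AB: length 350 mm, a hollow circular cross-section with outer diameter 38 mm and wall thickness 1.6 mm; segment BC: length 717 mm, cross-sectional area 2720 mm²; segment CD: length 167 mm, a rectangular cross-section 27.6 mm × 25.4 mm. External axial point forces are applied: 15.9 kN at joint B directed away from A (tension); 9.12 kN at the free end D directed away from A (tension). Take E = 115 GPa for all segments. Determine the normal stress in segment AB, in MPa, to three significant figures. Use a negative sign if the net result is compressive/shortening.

137 MPa

Internal axial forces (sectioning from the free end, tension +): N_CD = 9.12 kN, N_BC = 9.12 kN, N_AB = 25.02 kN.
A_AB = 183 mm².
σ_AB = N_AB/A_AB = 25020/183 = 136.7 MPa.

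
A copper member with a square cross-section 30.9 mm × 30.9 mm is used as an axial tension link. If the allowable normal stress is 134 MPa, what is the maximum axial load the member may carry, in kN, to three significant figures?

A = 954.8 mm².
P_max = σ_allow · A = 134 · 954.8 = 127900 N = 127.9 kN.

128 kN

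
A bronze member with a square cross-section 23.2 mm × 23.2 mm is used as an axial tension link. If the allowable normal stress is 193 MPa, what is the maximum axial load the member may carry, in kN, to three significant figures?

A = 538.2 mm².
P_max = σ_allow · A = 193 · 538.2 = 103900 N = 103.9 kN.

104 kN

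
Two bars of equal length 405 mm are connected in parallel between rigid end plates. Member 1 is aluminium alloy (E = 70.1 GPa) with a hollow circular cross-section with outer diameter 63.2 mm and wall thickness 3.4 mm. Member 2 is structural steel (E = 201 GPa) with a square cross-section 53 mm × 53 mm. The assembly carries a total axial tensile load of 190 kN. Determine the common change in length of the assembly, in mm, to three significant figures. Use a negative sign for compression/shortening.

A_1 = 638.7 mm².
A_2 = 2809 mm².
Equal strain + equilibrium ⇒ each member carries load in proportion to AE: A₁E₁ = 44780000 N, A₂E₂ = 564600000 N, ΣAE = 609400000 N.
δ = PL/ΣAE = 190000·405/609400000 = 0.1263 mm.

0.126 mm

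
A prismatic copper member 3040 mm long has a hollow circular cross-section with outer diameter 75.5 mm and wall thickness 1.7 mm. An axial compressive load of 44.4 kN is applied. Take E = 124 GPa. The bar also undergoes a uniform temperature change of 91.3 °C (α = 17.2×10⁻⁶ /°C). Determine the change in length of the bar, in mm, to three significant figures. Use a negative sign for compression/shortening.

2.01 mm

A = 394.1 mm².
δ_mech = NL/(AE) = -44400·3040/(394.1·124000) = -2.762 mm.
δ_thermal = αLΔT = 17.2e-6·3040·91.3 = 4.774 mm.
δ = δ_mech + δ_thermal = 2.012 mm.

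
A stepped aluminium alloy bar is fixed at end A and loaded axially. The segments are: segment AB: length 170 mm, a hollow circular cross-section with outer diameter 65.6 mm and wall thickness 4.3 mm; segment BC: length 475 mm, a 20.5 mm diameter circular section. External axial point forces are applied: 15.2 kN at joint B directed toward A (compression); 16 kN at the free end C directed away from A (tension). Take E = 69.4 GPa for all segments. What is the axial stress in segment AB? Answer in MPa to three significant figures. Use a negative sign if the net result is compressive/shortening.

Internal axial forces (sectioning from the free end, tension +): N_BC = 16 kN, N_AB = 0.8 kN.
A_AB = 828.1 mm².
σ_AB = N_AB/A_AB = 800/828.1 = 0.9661 MPa.

0.966 MPa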